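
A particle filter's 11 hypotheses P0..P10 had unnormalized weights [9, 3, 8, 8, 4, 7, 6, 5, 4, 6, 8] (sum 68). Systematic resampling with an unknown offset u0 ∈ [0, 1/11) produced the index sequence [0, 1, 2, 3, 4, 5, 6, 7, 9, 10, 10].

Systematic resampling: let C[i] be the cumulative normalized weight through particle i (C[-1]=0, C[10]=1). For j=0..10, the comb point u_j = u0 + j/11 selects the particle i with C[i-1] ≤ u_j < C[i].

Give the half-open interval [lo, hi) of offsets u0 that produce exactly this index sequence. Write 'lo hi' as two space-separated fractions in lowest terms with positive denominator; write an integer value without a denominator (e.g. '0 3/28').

C = [9/68, 3/17, 5/17, 7/17, 8/17, 39/68, 45/68, 25/34, 27/34, 15/17, 1]
j=0 picked index 0: u0 ∈ [0, 9/68)
j=1 picked index 1: u0 ∈ [31/748, 16/187)
j=2 picked index 2: u0 ∈ [-1/187, 21/187)
j=3 picked index 3: u0 ∈ [4/187, 26/187)
j=4 picked index 4: u0 ∈ [9/187, 20/187)
j=5 picked index 5: u0 ∈ [3/187, 89/748)
j=6 picked index 6: u0 ∈ [21/748, 87/748)
j=7 picked index 7: u0 ∈ [19/748, 37/374)
j=8 picked index 9: u0 ∈ [25/374, 29/187)
j=9 picked index 10: u0 ∈ [12/187, 2/11)
j=10 picked index 10: u0 ∈ [-5/187, 1/11)
intersection: [25/374, 16/187)

25/374 16/187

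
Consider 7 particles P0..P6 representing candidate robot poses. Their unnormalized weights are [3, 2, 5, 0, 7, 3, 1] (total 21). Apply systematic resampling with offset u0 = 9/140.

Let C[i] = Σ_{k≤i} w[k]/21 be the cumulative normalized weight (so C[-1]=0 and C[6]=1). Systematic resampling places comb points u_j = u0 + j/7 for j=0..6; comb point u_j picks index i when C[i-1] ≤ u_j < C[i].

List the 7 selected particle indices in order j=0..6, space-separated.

0 1 2 4 4 4 5

C = [1/7, 5/21, 10/21, 10/21, 17/21, 20/21, 1]
j=0: u_0=9/140 ∈ [0, 1/7) → index 0
j=1: u_1=29/140 ∈ [1/7, 5/21) → index 1
j=2: u_2=7/20 ∈ [5/21, 10/21) → index 2
j=3: u_3=69/140 ∈ [10/21, 17/21) → index 4
j=4: u_4=89/140 ∈ [10/21, 17/21) → index 4
j=5: u_5=109/140 ∈ [10/21, 17/21) → index 4
j=6: u_6=129/140 ∈ [17/21, 20/21) → index 5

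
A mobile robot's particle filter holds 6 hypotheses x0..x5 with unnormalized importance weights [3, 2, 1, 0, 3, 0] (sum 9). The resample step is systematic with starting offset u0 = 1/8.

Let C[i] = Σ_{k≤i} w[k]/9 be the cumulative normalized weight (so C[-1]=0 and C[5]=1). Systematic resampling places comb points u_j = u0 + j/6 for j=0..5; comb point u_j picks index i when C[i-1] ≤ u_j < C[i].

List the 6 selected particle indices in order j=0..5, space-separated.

0 0 1 2 4 4

C = [1/3, 5/9, 2/3, 2/3, 1, 1]
j=0: u_0=1/8 ∈ [0, 1/3) → index 0
j=1: u_1=7/24 ∈ [0, 1/3) → index 0
j=2: u_2=11/24 ∈ [1/3, 5/9) → index 1
j=3: u_3=5/8 ∈ [5/9, 2/3) → index 2
j=4: u_4=19/24 ∈ [2/3, 1) → index 4
j=5: u_5=23/24 ∈ [2/3, 1) → index 4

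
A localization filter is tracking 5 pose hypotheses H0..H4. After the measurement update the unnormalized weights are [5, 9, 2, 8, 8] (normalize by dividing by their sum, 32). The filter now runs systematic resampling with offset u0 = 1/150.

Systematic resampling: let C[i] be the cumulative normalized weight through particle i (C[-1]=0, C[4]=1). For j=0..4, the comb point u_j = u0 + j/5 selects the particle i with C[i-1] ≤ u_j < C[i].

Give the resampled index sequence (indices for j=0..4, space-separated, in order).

0 1 1 3 4

C = [5/32, 7/16, 1/2, 3/4, 1]
j=0: u_0=1/150 ∈ [0, 5/32) → index 0
j=1: u_1=31/150 ∈ [5/32, 7/16) → index 1
j=2: u_2=61/150 ∈ [5/32, 7/16) → index 1
j=3: u_3=91/150 ∈ [1/2, 3/4) → index 3
j=4: u_4=121/150 ∈ [3/4, 1) → index 4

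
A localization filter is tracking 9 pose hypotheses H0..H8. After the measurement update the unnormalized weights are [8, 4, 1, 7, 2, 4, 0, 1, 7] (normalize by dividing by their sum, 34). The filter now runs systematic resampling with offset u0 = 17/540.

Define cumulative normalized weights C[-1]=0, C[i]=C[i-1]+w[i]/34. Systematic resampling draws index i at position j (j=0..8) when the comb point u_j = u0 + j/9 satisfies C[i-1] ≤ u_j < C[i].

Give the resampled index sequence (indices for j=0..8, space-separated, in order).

0 0 1 2 3 3 5 8 8

C = [4/17, 6/17, 13/34, 10/17, 11/17, 13/17, 13/17, 27/34, 1]
j=0: u_0=17/540 ∈ [0, 4/17) → index 0
j=1: u_1=77/540 ∈ [0, 4/17) → index 0
j=2: u_2=137/540 ∈ [4/17, 6/17) → index 1
j=3: u_3=197/540 ∈ [6/17, 13/34) → index 2
j=4: u_4=257/540 ∈ [13/34, 10/17) → index 3
j=5: u_5=317/540 ∈ [13/34, 10/17) → index 3
j=6: u_6=377/540 ∈ [11/17, 13/17) → index 5
j=7: u_7=437/540 ∈ [27/34, 1) → index 8
j=8: u_8=497/540 ∈ [27/34, 1) → index 8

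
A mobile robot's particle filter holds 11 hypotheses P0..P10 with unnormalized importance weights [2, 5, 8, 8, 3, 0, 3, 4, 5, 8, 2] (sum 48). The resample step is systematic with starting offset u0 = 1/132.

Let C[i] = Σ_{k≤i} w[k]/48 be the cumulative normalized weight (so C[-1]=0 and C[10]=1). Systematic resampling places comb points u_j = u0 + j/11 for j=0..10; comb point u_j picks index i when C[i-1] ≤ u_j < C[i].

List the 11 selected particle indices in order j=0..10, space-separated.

0 1 2 2 3 3 6 7 8 9 9

C = [1/24, 7/48, 5/16, 23/48, 13/24, 13/24, 29/48, 11/16, 19/24, 23/24, 1]
j=0: u_0=1/132 ∈ [0, 1/24) → index 0
j=1: u_1=13/132 ∈ [1/24, 7/48) → index 1
j=2: u_2=25/132 ∈ [7/48, 5/16) → index 2
j=3: u_3=37/132 ∈ [7/48, 5/16) → index 2
j=4: u_4=49/132 ∈ [5/16, 23/48) → index 3
j=5: u_5=61/132 ∈ [5/16, 23/48) → index 3
j=6: u_6=73/132 ∈ [13/24, 29/48) → index 6
j=7: u_7=85/132 ∈ [29/48, 11/16) → index 7
j=8: u_8=97/132 ∈ [11/16, 19/24) → index 8
j=9: u_9=109/132 ∈ [19/24, 23/24) → index 9
j=10: u_10=11/12 ∈ [19/24, 23/24) → index 9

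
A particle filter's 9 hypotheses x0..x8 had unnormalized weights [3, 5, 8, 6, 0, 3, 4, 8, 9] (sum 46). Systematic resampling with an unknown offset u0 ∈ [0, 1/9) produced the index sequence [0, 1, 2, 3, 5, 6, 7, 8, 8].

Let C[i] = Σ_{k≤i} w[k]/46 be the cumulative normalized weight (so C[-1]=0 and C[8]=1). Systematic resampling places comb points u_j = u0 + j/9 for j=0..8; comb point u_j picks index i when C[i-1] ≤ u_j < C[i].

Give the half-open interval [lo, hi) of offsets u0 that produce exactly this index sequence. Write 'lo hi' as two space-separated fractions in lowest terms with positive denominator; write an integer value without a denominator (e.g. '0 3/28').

7/207 13/207

C = [3/46, 4/23, 8/23, 11/23, 11/23, 25/46, 29/46, 37/46, 1]
j=0 picked index 0: u0 ∈ [0, 3/46)
j=1 picked index 1: u0 ∈ [-19/414, 13/207)
j=2 picked index 2: u0 ∈ [-10/207, 26/207)
j=3 picked index 3: u0 ∈ [1/69, 10/69)
j=4 picked index 5: u0 ∈ [7/207, 41/414)
j=5 picked index 6: u0 ∈ [-5/414, 31/414)
j=6 picked index 7: u0 ∈ [-5/138, 19/138)
j=7 picked index 8: u0 ∈ [11/414, 2/9)
j=8 picked index 8: u0 ∈ [-35/414, 1/9)
intersection: [7/207, 13/207)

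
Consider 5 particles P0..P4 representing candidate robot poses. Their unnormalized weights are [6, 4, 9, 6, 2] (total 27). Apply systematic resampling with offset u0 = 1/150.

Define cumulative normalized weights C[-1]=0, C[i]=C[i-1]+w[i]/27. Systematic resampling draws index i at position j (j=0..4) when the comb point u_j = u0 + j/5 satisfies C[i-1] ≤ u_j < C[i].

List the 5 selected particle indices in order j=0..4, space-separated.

0 0 2 2 3

C = [2/9, 10/27, 19/27, 25/27, 1]
j=0: u_0=1/150 ∈ [0, 2/9) → index 0
j=1: u_1=31/150 ∈ [0, 2/9) → index 0
j=2: u_2=61/150 ∈ [10/27, 19/27) → index 2
j=3: u_3=91/150 ∈ [10/27, 19/27) → index 2
j=4: u_4=121/150 ∈ [19/27, 25/27) → index 3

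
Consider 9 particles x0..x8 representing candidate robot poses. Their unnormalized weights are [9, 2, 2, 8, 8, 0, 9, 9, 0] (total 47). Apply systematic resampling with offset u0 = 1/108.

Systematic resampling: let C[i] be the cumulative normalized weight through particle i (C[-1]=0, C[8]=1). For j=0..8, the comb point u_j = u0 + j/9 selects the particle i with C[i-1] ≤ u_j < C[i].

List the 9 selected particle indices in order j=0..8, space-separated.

0 0 1 3 4 4 6 6 7

C = [9/47, 11/47, 13/47, 21/47, 29/47, 29/47, 38/47, 1, 1]
j=0: u_0=1/108 ∈ [0, 9/47) → index 0
j=1: u_1=13/108 ∈ [0, 9/47) → index 0
j=2: u_2=25/108 ∈ [9/47, 11/47) → index 1
j=3: u_3=37/108 ∈ [13/47, 21/47) → index 3
j=4: u_4=49/108 ∈ [21/47, 29/47) → index 4
j=5: u_5=61/108 ∈ [21/47, 29/47) → index 4
j=6: u_6=73/108 ∈ [29/47, 38/47) → index 6
j=7: u_7=85/108 ∈ [29/47, 38/47) → index 6
j=8: u_8=97/108 ∈ [38/47, 1) → index 7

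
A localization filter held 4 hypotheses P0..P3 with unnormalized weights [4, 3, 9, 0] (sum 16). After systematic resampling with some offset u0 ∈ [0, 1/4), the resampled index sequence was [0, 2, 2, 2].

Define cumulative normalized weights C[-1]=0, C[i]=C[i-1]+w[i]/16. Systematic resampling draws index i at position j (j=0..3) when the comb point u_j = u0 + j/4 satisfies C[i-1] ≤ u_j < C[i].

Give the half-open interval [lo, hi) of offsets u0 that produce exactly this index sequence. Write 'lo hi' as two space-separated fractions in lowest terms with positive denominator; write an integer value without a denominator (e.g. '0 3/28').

3/16 1/4

C = [1/4, 7/16, 1, 1]
j=0 picked index 0: u0 ∈ [0, 1/4)
j=1 picked index 2: u0 ∈ [3/16, 3/4)
j=2 picked index 2: u0 ∈ [-1/16, 1/2)
j=3 picked index 2: u0 ∈ [-5/16, 1/4)
intersection: [3/16, 1/4)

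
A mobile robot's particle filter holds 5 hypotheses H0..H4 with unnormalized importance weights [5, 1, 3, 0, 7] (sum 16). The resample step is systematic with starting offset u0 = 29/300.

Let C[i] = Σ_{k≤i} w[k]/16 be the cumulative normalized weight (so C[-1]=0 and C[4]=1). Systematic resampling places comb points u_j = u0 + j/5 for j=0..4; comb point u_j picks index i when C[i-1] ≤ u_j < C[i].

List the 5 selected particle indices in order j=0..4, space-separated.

0 0 2 4 4

C = [5/16, 3/8, 9/16, 9/16, 1]
j=0: u_0=29/300 ∈ [0, 5/16) → index 0
j=1: u_1=89/300 ∈ [0, 5/16) → index 0
j=2: u_2=149/300 ∈ [3/8, 9/16) → index 2
j=3: u_3=209/300 ∈ [9/16, 1) → index 4
j=4: u_4=269/300 ∈ [9/16, 1) → index 4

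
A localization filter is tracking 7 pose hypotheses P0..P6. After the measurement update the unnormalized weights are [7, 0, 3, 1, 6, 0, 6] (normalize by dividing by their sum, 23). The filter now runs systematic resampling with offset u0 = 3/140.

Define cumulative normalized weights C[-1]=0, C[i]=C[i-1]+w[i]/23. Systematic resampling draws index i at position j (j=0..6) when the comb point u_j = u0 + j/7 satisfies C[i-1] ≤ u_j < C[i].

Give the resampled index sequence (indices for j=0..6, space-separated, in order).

0 0 2 3 4 4 6

C = [7/23, 7/23, 10/23, 11/23, 17/23, 17/23, 1]
j=0: u_0=3/140 ∈ [0, 7/23) → index 0
j=1: u_1=23/140 ∈ [0, 7/23) → index 0
j=2: u_2=43/140 ∈ [7/23, 10/23) → index 2
j=3: u_3=9/20 ∈ [10/23, 11/23) → index 3
j=4: u_4=83/140 ∈ [11/23, 17/23) → index 4
j=5: u_5=103/140 ∈ [11/23, 17/23) → index 4
j=6: u_6=123/140 ∈ [17/23, 1) → index 6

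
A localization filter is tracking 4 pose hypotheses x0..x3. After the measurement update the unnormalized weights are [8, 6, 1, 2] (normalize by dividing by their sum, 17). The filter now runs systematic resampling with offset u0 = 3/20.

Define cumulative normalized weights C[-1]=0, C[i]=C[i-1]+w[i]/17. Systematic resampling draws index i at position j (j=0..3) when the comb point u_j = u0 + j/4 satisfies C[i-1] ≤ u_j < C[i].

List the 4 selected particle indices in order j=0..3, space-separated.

0 0 1 3

C = [8/17, 14/17, 15/17, 1]
j=0: u_0=3/20 ∈ [0, 8/17) → index 0
j=1: u_1=2/5 ∈ [0, 8/17) → index 0
j=2: u_2=13/20 ∈ [8/17, 14/17) → index 1
j=3: u_3=9/10 ∈ [15/17, 1) → index 3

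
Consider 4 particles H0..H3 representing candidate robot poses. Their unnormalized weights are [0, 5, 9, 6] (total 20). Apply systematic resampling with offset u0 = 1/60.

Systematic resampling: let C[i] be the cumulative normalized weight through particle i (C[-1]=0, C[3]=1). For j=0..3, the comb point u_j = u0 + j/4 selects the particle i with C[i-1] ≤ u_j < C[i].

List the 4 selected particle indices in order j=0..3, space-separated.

1 2 2 3

C = [0, 1/4, 7/10, 1]
j=0: u_0=1/60 ∈ [0, 1/4) → index 1
j=1: u_1=4/15 ∈ [1/4, 7/10) → index 2
j=2: u_2=31/60 ∈ [1/4, 7/10) → index 2
j=3: u_3=23/30 ∈ [7/10, 1) → index 3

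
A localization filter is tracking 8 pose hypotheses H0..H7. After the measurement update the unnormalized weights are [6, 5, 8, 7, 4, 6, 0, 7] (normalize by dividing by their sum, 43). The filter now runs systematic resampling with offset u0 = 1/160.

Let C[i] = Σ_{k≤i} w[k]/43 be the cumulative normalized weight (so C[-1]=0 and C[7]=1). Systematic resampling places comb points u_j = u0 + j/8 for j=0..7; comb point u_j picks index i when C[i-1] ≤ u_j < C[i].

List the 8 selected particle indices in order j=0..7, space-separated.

0 0 2 2 3 4 5 7

C = [6/43, 11/43, 19/43, 26/43, 30/43, 36/43, 36/43, 1]
j=0: u_0=1/160 ∈ [0, 6/43) → index 0
j=1: u_1=21/160 ∈ [0, 6/43) → index 0
j=2: u_2=41/160 ∈ [11/43, 19/43) → index 2
j=3: u_3=61/160 ∈ [11/43, 19/43) → index 2
j=4: u_4=81/160 ∈ [19/43, 26/43) → index 3
j=5: u_5=101/160 ∈ [26/43, 30/43) → index 4
j=6: u_6=121/160 ∈ [30/43, 36/43) → index 5
j=7: u_7=141/160 ∈ [36/43, 1) → index 7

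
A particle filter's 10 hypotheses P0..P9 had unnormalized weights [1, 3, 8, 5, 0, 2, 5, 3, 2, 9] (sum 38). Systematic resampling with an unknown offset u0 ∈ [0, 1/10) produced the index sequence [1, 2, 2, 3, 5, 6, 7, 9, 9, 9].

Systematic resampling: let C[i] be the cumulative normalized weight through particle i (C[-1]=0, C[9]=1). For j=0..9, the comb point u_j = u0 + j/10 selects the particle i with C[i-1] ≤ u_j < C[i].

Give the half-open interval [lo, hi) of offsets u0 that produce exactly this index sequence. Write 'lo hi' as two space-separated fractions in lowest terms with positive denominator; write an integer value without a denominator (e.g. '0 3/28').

6/95 1/10

C = [1/38, 2/19, 6/19, 17/38, 17/38, 1/2, 12/19, 27/38, 29/38, 1]
j=0 picked index 1: u0 ∈ [1/38, 2/19)
j=1 picked index 2: u0 ∈ [1/190, 41/190)
j=2 picked index 2: u0 ∈ [-9/95, 11/95)
j=3 picked index 3: u0 ∈ [3/190, 14/95)
j=4 picked index 5: u0 ∈ [9/190, 1/10)
j=5 picked index 6: u0 ∈ [0, 5/38)
j=6 picked index 7: u0 ∈ [3/95, 21/190)
j=7 picked index 9: u0 ∈ [6/95, 3/10)
j=8 picked index 9: u0 ∈ [-7/190, 1/5)
j=9 picked index 9: u0 ∈ [-13/95, 1/10)
intersection: [6/95, 1/10)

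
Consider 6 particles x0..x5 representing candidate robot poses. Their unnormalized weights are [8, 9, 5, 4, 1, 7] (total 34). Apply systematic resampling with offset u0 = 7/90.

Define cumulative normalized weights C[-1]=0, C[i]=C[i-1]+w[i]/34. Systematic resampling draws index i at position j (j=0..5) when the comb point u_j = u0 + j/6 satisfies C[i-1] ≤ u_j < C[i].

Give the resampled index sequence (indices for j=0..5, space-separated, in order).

0 1 1 2 3 5

C = [4/17, 1/2, 11/17, 13/17, 27/34, 1]
j=0: u_0=7/90 ∈ [0, 4/17) → index 0
j=1: u_1=11/45 ∈ [4/17, 1/2) → index 1
j=2: u_2=37/90 ∈ [4/17, 1/2) → index 1
j=3: u_3=26/45 ∈ [1/2, 11/17) → index 2
j=4: u_4=67/90 ∈ [11/17, 13/17) → index 3
j=5: u_5=41/45 ∈ [27/34, 1) → index 5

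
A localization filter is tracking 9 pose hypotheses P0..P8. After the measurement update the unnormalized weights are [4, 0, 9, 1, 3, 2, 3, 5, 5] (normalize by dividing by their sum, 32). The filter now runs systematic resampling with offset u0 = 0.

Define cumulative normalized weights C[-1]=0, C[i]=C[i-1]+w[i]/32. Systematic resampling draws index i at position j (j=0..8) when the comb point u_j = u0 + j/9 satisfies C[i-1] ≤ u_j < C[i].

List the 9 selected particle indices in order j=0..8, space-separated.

C = [1/8, 1/8, 13/32, 7/16, 17/32, 19/32, 11/16, 27/32, 1]
j=0: u_0=0 ∈ [0, 1/8) → index 0
j=1: u_1=1/9 ∈ [0, 1/8) → index 0
j=2: u_2=2/9 ∈ [1/8, 13/32) → index 2
j=3: u_3=1/3 ∈ [1/8, 13/32) → index 2
j=4: u_4=4/9 ∈ [7/16, 17/32) → index 4
j=5: u_5=5/9 ∈ [17/32, 19/32) → index 5
j=6: u_6=2/3 ∈ [19/32, 11/16) → index 6
j=7: u_7=7/9 ∈ [11/16, 27/32) → index 7
j=8: u_8=8/9 ∈ [27/32, 1) → index 8

0 0 2 2 4 5 6 7 8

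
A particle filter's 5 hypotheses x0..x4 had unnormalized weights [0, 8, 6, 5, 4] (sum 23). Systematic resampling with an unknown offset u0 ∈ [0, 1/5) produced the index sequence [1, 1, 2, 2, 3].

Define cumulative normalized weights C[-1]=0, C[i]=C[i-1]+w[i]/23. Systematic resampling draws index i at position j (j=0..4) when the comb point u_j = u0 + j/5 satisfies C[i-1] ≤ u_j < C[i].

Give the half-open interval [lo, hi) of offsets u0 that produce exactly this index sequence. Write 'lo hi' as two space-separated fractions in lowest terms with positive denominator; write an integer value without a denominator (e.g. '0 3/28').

0 1/115

C = [0, 8/23, 14/23, 19/23, 1]
j=0 picked index 1: u0 ∈ [0, 8/23)
j=1 picked index 1: u0 ∈ [-1/5, 17/115)
j=2 picked index 2: u0 ∈ [-6/115, 24/115)
j=3 picked index 2: u0 ∈ [-29/115, 1/115)
j=4 picked index 3: u0 ∈ [-22/115, 3/115)
intersection: [0, 1/115)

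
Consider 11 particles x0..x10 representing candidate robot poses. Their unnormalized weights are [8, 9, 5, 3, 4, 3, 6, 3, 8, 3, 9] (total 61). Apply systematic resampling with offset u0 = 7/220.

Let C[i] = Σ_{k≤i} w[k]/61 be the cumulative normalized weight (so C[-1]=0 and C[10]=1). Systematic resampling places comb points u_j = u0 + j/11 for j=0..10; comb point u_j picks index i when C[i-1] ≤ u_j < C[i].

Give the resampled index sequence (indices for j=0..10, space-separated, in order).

C = [8/61, 17/61, 22/61, 25/61, 29/61, 32/61, 38/61, 41/61, 49/61, 52/61, 1]
j=0: u_0=7/220 ∈ [0, 8/61) → index 0
j=1: u_1=27/220 ∈ [0, 8/61) → index 0
j=2: u_2=47/220 ∈ [8/61, 17/61) → index 1
j=3: u_3=67/220 ∈ [17/61, 22/61) → index 2
j=4: u_4=87/220 ∈ [22/61, 25/61) → index 3
j=5: u_5=107/220 ∈ [29/61, 32/61) → index 5
j=6: u_6=127/220 ∈ [32/61, 38/61) → index 6
j=7: u_7=147/220 ∈ [38/61, 41/61) → index 7
j=8: u_8=167/220 ∈ [41/61, 49/61) → index 8
j=9: u_9=17/20 ∈ [49/61, 52/61) → index 9
j=10: u_10=207/220 ∈ [52/61, 1) → index 10

0 0 1 2 3 5 6 7 8 9 10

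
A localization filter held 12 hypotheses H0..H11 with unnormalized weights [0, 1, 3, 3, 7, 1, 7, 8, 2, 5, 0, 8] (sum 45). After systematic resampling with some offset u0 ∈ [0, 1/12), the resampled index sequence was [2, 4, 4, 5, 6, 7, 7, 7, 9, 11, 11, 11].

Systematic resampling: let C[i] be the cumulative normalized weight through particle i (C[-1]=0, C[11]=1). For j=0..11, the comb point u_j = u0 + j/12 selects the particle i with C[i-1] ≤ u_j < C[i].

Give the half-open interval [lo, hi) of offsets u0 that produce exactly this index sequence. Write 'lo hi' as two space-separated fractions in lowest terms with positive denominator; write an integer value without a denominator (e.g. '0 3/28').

13/180 1/12

C = [0, 1/45, 4/45, 7/45, 14/45, 1/3, 22/45, 2/3, 32/45, 37/45, 37/45, 1]
j=0 picked index 2: u0 ∈ [1/45, 4/45)
j=1 picked index 4: u0 ∈ [13/180, 41/180)
j=2 picked index 4: u0 ∈ [-1/90, 13/90)
j=3 picked index 5: u0 ∈ [11/180, 1/12)
j=4 picked index 6: u0 ∈ [0, 7/45)
j=5 picked index 7: u0 ∈ [13/180, 1/4)
j=6 picked index 7: u0 ∈ [-1/90, 1/6)
j=7 picked index 7: u0 ∈ [-17/180, 1/12)
j=8 picked index 9: u0 ∈ [2/45, 7/45)
j=9 picked index 11: u0 ∈ [13/180, 1/4)
j=10 picked index 11: u0 ∈ [-1/90, 1/6)
j=11 picked index 11: u0 ∈ [-17/180, 1/12)
intersection: [13/180, 1/12)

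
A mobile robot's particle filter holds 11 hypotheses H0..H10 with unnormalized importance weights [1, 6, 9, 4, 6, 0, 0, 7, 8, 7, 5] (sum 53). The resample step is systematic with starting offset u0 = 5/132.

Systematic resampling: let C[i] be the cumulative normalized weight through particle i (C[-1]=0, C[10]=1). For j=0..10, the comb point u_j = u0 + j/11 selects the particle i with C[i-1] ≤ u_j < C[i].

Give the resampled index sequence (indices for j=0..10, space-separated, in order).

1 1 2 3 4 7 7 8 8 9 10

C = [1/53, 7/53, 16/53, 20/53, 26/53, 26/53, 26/53, 33/53, 41/53, 48/53, 1]
j=0: u_0=5/132 ∈ [1/53, 7/53) → index 1
j=1: u_1=17/132 ∈ [1/53, 7/53) → index 1
j=2: u_2=29/132 ∈ [7/53, 16/53) → index 2
j=3: u_3=41/132 ∈ [16/53, 20/53) → index 3
j=4: u_4=53/132 ∈ [20/53, 26/53) → index 4
j=5: u_5=65/132 ∈ [26/53, 33/53) → index 7
j=6: u_6=7/12 ∈ [26/53, 33/53) → index 7
j=7: u_7=89/132 ∈ [33/53, 41/53) → index 8
j=8: u_8=101/132 ∈ [33/53, 41/53) → index 8
j=9: u_9=113/132 ∈ [41/53, 48/53) → index 9
j=10: u_10=125/132 ∈ [48/53, 1) → index 10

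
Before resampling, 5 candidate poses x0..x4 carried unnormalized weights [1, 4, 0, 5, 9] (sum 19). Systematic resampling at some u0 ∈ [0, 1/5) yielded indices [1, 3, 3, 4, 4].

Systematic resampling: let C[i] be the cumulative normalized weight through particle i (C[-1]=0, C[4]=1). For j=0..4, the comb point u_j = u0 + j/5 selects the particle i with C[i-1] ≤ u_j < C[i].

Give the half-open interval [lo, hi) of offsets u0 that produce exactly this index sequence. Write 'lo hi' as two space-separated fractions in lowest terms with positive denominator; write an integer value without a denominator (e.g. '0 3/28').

6/95 12/95

C = [1/19, 5/19, 5/19, 10/19, 1]
j=0 picked index 1: u0 ∈ [1/19, 5/19)
j=1 picked index 3: u0 ∈ [6/95, 31/95)
j=2 picked index 3: u0 ∈ [-13/95, 12/95)
j=3 picked index 4: u0 ∈ [-7/95, 2/5)
j=4 picked index 4: u0 ∈ [-26/95, 1/5)
intersection: [6/95, 12/95)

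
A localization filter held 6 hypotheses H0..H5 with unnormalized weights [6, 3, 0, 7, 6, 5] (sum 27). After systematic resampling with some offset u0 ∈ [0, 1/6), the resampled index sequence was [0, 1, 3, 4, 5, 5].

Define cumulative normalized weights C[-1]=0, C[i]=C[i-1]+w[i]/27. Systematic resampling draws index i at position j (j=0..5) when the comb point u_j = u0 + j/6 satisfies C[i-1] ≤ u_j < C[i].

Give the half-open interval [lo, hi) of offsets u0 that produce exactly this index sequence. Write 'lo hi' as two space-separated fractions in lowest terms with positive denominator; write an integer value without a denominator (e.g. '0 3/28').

4/27 1/6

C = [2/9, 1/3, 1/3, 16/27, 22/27, 1]
j=0 picked index 0: u0 ∈ [0, 2/9)
j=1 picked index 1: u0 ∈ [1/18, 1/6)
j=2 picked index 3: u0 ∈ [0, 7/27)
j=3 picked index 4: u0 ∈ [5/54, 17/54)
j=4 picked index 5: u0 ∈ [4/27, 1/3)
j=5 picked index 5: u0 ∈ [-1/54, 1/6)
intersection: [4/27, 1/6)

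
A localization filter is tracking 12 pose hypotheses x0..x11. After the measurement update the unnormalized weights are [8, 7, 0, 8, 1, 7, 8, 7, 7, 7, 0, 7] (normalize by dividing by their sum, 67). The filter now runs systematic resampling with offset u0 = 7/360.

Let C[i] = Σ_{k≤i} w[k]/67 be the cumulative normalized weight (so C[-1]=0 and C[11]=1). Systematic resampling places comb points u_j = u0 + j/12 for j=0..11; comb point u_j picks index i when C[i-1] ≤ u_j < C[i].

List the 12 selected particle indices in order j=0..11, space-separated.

C = [8/67, 15/67, 15/67, 23/67, 24/67, 31/67, 39/67, 46/67, 53/67, 60/67, 60/67, 1]
j=0: u_0=7/360 ∈ [0, 8/67) → index 0
j=1: u_1=37/360 ∈ [0, 8/67) → index 0
j=2: u_2=67/360 ∈ [8/67, 15/67) → index 1
j=3: u_3=97/360 ∈ [15/67, 23/67) → index 3
j=4: u_4=127/360 ∈ [23/67, 24/67) → index 4
j=5: u_5=157/360 ∈ [24/67, 31/67) → index 5
j=6: u_6=187/360 ∈ [31/67, 39/67) → index 6
j=7: u_7=217/360 ∈ [39/67, 46/67) → index 7
j=8: u_8=247/360 ∈ [39/67, 46/67) → index 7
j=9: u_9=277/360 ∈ [46/67, 53/67) → index 8
j=10: u_10=307/360 ∈ [53/67, 60/67) → index 9
j=11: u_11=337/360 ∈ [60/67, 1) → index 11

0 0 1 3 4 5 6 7 7 8 9 11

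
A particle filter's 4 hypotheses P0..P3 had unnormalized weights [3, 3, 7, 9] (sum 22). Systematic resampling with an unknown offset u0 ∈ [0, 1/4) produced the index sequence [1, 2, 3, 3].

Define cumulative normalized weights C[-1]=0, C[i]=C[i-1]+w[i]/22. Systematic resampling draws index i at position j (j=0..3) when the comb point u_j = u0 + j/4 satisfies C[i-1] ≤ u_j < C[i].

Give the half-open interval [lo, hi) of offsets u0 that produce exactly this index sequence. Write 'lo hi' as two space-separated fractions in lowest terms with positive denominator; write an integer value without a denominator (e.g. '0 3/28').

3/22 1/4

C = [3/22, 3/11, 13/22, 1]
j=0 picked index 1: u0 ∈ [3/22, 3/11)
j=1 picked index 2: u0 ∈ [1/44, 15/44)
j=2 picked index 3: u0 ∈ [1/11, 1/2)
j=3 picked index 3: u0 ∈ [-7/44, 1/4)
intersection: [3/22, 1/4)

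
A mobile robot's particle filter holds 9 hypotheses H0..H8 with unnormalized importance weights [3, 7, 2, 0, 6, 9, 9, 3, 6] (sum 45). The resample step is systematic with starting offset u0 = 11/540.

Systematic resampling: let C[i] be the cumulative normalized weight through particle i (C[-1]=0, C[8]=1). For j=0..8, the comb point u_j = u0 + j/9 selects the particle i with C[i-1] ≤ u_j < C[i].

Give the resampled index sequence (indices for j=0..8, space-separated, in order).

0 1 2 4 5 5 6 6 8

C = [1/15, 2/9, 4/15, 4/15, 2/5, 3/5, 4/5, 13/15, 1]
j=0: u_0=11/540 ∈ [0, 1/15) → index 0
j=1: u_1=71/540 ∈ [1/15, 2/9) → index 1
j=2: u_2=131/540 ∈ [2/9, 4/15) → index 2
j=3: u_3=191/540 ∈ [4/15, 2/5) → index 4
j=4: u_4=251/540 ∈ [2/5, 3/5) → index 5
j=5: u_5=311/540 ∈ [2/5, 3/5) → index 5
j=6: u_6=371/540 ∈ [3/5, 4/5) → index 6
j=7: u_7=431/540 ∈ [3/5, 4/5) → index 6
j=8: u_8=491/540 ∈ [13/15, 1) → index 8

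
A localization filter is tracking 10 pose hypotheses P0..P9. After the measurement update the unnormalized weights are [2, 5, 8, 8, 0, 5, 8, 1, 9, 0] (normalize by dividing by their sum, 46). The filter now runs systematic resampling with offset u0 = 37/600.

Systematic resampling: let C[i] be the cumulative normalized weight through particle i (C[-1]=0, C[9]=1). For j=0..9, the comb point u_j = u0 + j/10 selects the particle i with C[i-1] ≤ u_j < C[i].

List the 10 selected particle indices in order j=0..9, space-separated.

1 2 2 3 3 5 6 6 8 8

C = [1/23, 7/46, 15/46, 1/2, 1/2, 14/23, 18/23, 37/46, 1, 1]
j=0: u_0=37/600 ∈ [1/23, 7/46) → index 1
j=1: u_1=97/600 ∈ [7/46, 15/46) → index 2
j=2: u_2=157/600 ∈ [7/46, 15/46) → index 2
j=3: u_3=217/600 ∈ [15/46, 1/2) → index 3
j=4: u_4=277/600 ∈ [15/46, 1/2) → index 3
j=5: u_5=337/600 ∈ [1/2, 14/23) → index 5
j=6: u_6=397/600 ∈ [14/23, 18/23) → index 6
j=7: u_7=457/600 ∈ [14/23, 18/23) → index 6
j=8: u_8=517/600 ∈ [37/46, 1) → index 8
j=9: u_9=577/600 ∈ [37/46, 1) → index 8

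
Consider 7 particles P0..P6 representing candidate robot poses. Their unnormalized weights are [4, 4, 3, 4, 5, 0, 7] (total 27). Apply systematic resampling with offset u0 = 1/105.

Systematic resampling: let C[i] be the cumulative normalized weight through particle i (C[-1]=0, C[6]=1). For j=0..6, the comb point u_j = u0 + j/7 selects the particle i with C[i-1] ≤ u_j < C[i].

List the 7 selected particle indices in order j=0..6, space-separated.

0 1 1 3 4 4 6

C = [4/27, 8/27, 11/27, 5/9, 20/27, 20/27, 1]
j=0: u_0=1/105 ∈ [0, 4/27) → index 0
j=1: u_1=16/105 ∈ [4/27, 8/27) → index 1
j=2: u_2=31/105 ∈ [4/27, 8/27) → index 1
j=3: u_3=46/105 ∈ [11/27, 5/9) → index 3
j=4: u_4=61/105 ∈ [5/9, 20/27) → index 4
j=5: u_5=76/105 ∈ [5/9, 20/27) → index 4
j=6: u_6=13/15 ∈ [20/27, 1) → index 6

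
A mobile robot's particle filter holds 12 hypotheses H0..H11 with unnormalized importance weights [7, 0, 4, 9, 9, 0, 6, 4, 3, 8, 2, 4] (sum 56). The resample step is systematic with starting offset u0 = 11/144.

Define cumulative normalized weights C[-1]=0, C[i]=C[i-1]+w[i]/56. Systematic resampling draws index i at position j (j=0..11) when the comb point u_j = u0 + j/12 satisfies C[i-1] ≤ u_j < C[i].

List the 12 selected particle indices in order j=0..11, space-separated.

0 2 3 3 4 4 6 7 8 9 10 11

C = [1/8, 1/8, 11/56, 5/14, 29/56, 29/56, 5/8, 39/56, 3/4, 25/28, 13/14, 1]
j=0: u_0=11/144 ∈ [0, 1/8) → index 0
j=1: u_1=23/144 ∈ [1/8, 11/56) → index 2
j=2: u_2=35/144 ∈ [11/56, 5/14) → index 3
j=3: u_3=47/144 ∈ [11/56, 5/14) → index 3
j=4: u_4=59/144 ∈ [5/14, 29/56) → index 4
j=5: u_5=71/144 ∈ [5/14, 29/56) → index 4
j=6: u_6=83/144 ∈ [29/56, 5/8) → index 6
j=7: u_7=95/144 ∈ [5/8, 39/56) → index 7
j=8: u_8=107/144 ∈ [39/56, 3/4) → index 8
j=9: u_9=119/144 ∈ [3/4, 25/28) → index 9
j=10: u_10=131/144 ∈ [25/28, 13/14) → index 10
j=11: u_11=143/144 ∈ [13/14, 1) → index 11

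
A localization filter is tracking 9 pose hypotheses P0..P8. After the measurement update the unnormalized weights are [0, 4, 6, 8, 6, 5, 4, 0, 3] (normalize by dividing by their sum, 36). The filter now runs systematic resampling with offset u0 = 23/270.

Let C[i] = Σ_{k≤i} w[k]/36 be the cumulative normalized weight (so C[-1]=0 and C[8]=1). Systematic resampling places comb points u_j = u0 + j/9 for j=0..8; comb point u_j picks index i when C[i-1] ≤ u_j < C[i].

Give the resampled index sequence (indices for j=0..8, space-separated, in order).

C = [0, 1/9, 5/18, 1/2, 2/3, 29/36, 11/12, 11/12, 1]
j=0: u_0=23/270 ∈ [0, 1/9) → index 1
j=1: u_1=53/270 ∈ [1/9, 5/18) → index 2
j=2: u_2=83/270 ∈ [5/18, 1/2) → index 3
j=3: u_3=113/270 ∈ [5/18, 1/2) → index 3
j=4: u_4=143/270 ∈ [1/2, 2/3) → index 4
j=5: u_5=173/270 ∈ [1/2, 2/3) → index 4
j=6: u_6=203/270 ∈ [2/3, 29/36) → index 5
j=7: u_7=233/270 ∈ [29/36, 11/12) → index 6
j=8: u_8=263/270 ∈ [11/12, 1) → index 8

1 2 3 3 4 4 5 6 8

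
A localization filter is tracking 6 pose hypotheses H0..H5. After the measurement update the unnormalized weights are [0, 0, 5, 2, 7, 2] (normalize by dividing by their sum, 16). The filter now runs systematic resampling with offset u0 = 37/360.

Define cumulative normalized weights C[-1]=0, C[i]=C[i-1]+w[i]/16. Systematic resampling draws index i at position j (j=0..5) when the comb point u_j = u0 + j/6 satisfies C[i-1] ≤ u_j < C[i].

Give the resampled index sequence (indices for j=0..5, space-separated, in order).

C = [0, 0, 5/16, 7/16, 7/8, 1]
j=0: u_0=37/360 ∈ [0, 5/16) → index 2
j=1: u_1=97/360 ∈ [0, 5/16) → index 2
j=2: u_2=157/360 ∈ [5/16, 7/16) → index 3
j=3: u_3=217/360 ∈ [7/16, 7/8) → index 4
j=4: u_4=277/360 ∈ [7/16, 7/8) → index 4
j=5: u_5=337/360 ∈ [7/8, 1) → index 5

2 2 3 4 4 5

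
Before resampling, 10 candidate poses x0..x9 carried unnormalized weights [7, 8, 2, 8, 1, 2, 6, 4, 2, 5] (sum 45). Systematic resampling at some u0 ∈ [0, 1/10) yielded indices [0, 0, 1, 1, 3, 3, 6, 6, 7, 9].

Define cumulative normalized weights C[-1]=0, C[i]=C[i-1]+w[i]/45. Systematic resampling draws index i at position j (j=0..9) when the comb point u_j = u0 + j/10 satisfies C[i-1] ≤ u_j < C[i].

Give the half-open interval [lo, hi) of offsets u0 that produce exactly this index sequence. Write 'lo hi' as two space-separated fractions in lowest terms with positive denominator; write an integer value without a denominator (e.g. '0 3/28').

1/45 1/30

C = [7/45, 1/3, 17/45, 5/9, 26/45, 28/45, 34/45, 38/45, 8/9, 1]
j=0 picked index 0: u0 ∈ [0, 7/45)
j=1 picked index 0: u0 ∈ [-1/10, 1/18)
j=2 picked index 1: u0 ∈ [-2/45, 2/15)
j=3 picked index 1: u0 ∈ [-13/90, 1/30)
j=4 picked index 3: u0 ∈ [-1/45, 7/45)
j=5 picked index 3: u0 ∈ [-11/90, 1/18)
j=6 picked index 6: u0 ∈ [1/45, 7/45)
j=7 picked index 6: u0 ∈ [-7/90, 1/18)
j=8 picked index 7: u0 ∈ [-2/45, 2/45)
j=9 picked index 9: u0 ∈ [-1/90, 1/10)
intersection: [1/45, 1/30)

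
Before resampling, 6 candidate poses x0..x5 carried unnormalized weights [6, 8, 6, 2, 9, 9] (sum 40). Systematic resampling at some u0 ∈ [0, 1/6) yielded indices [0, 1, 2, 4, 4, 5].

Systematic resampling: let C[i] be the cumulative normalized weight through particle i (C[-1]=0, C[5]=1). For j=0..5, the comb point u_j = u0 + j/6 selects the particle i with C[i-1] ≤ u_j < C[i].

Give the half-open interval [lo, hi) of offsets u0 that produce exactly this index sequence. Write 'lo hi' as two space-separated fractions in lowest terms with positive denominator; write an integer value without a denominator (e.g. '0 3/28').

C = [3/20, 7/20, 1/2, 11/20, 31/40, 1]
j=0 picked index 0: u0 ∈ [0, 3/20)
j=1 picked index 1: u0 ∈ [-1/60, 11/60)
j=2 picked index 2: u0 ∈ [1/60, 1/6)
j=3 picked index 4: u0 ∈ [1/20, 11/40)
j=4 picked index 4: u0 ∈ [-7/60, 13/120)
j=5 picked index 5: u0 ∈ [-7/120, 1/6)
intersection: [1/20, 13/120)

1/20 13/120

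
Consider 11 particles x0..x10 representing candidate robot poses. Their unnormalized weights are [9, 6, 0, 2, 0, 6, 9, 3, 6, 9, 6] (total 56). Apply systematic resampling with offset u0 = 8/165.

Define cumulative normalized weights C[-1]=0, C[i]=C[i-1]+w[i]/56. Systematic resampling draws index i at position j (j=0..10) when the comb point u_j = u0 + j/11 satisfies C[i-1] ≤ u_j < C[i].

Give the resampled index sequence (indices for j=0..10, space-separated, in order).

0 0 1 5 6 6 7 8 9 9 10

C = [9/56, 15/56, 15/56, 17/56, 17/56, 23/56, 4/7, 5/8, 41/56, 25/28, 1]
j=0: u_0=8/165 ∈ [0, 9/56) → index 0
j=1: u_1=23/165 ∈ [0, 9/56) → index 0
j=2: u_2=38/165 ∈ [9/56, 15/56) → index 1
j=3: u_3=53/165 ∈ [17/56, 23/56) → index 5
j=4: u_4=68/165 ∈ [23/56, 4/7) → index 6
j=5: u_5=83/165 ∈ [23/56, 4/7) → index 6
j=6: u_6=98/165 ∈ [4/7, 5/8) → index 7
j=7: u_7=113/165 ∈ [5/8, 41/56) → index 8
j=8: u_8=128/165 ∈ [41/56, 25/28) → index 9
j=9: u_9=13/15 ∈ [41/56, 25/28) → index 9
j=10: u_10=158/165 ∈ [25/28, 1) → index 10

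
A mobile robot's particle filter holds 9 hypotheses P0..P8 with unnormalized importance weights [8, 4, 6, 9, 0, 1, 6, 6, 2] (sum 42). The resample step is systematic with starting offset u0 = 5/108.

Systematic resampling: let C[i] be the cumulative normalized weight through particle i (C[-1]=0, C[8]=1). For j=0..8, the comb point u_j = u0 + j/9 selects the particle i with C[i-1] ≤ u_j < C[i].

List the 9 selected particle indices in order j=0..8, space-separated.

0 0 1 2 3 3 6 7 7

C = [4/21, 2/7, 3/7, 9/14, 9/14, 2/3, 17/21, 20/21, 1]
j=0: u_0=5/108 ∈ [0, 4/21) → index 0
j=1: u_1=17/108 ∈ [0, 4/21) → index 0
j=2: u_2=29/108 ∈ [4/21, 2/7) → index 1
j=3: u_3=41/108 ∈ [2/7, 3/7) → index 2
j=4: u_4=53/108 ∈ [3/7, 9/14) → index 3
j=5: u_5=65/108 ∈ [3/7, 9/14) → index 3
j=6: u_6=77/108 ∈ [2/3, 17/21) → index 6
j=7: u_7=89/108 ∈ [17/21, 20/21) → index 7
j=8: u_8=101/108 ∈ [17/21, 20/21) → index 7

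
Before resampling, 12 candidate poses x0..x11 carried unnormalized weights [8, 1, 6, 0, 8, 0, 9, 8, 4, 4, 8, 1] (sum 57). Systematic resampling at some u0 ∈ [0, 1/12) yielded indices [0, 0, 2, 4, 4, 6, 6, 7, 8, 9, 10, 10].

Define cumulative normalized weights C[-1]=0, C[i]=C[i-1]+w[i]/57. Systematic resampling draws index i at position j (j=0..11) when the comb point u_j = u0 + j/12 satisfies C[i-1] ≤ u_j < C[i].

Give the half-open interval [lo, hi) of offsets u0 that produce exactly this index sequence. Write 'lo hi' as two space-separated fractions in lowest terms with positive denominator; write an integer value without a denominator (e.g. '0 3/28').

2/57 13/228

C = [8/57, 3/19, 5/19, 5/19, 23/57, 23/57, 32/57, 40/57, 44/57, 16/19, 56/57, 1]
j=0 picked index 0: u0 ∈ [0, 8/57)
j=1 picked index 0: u0 ∈ [-1/12, 13/228)
j=2 picked index 2: u0 ∈ [-1/114, 11/114)
j=3 picked index 4: u0 ∈ [1/76, 35/228)
j=4 picked index 4: u0 ∈ [-4/57, 4/57)
j=5 picked index 6: u0 ∈ [-1/76, 11/76)
j=6 picked index 6: u0 ∈ [-11/114, 7/114)
j=7 picked index 7: u0 ∈ [-5/228, 9/76)
j=8 picked index 8: u0 ∈ [2/57, 2/19)
j=9 picked index 9: u0 ∈ [5/228, 7/76)
j=10 picked index 10: u0 ∈ [1/114, 17/114)
j=11 picked index 10: u0 ∈ [-17/228, 5/76)
intersection: [2/57, 13/228)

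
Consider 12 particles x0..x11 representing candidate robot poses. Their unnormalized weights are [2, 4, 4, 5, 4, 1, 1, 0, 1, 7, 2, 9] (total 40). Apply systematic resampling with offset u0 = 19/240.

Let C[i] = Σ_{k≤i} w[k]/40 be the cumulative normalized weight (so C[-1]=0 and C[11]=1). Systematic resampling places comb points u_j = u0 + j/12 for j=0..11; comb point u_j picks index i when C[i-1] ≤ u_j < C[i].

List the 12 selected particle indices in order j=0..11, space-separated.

1 2 2 3 4 5 9 9 10 11 11 11

C = [1/20, 3/20, 1/4, 3/8, 19/40, 1/2, 21/40, 21/40, 11/20, 29/40, 31/40, 1]
j=0: u_0=19/240 ∈ [1/20, 3/20) → index 1
j=1: u_1=13/80 ∈ [3/20, 1/4) → index 2
j=2: u_2=59/240 ∈ [3/20, 1/4) → index 2
j=3: u_3=79/240 ∈ [1/4, 3/8) → index 3
j=4: u_4=33/80 ∈ [3/8, 19/40) → index 4
j=5: u_5=119/240 ∈ [19/40, 1/2) → index 5
j=6: u_6=139/240 ∈ [11/20, 29/40) → index 9
j=7: u_7=53/80 ∈ [11/20, 29/40) → index 9
j=8: u_8=179/240 ∈ [29/40, 31/40) → index 10
j=9: u_9=199/240 ∈ [31/40, 1) → index 11
j=10: u_10=73/80 ∈ [31/40, 1) → index 11
j=11: u_11=239/240 ∈ [31/40, 1) → index 11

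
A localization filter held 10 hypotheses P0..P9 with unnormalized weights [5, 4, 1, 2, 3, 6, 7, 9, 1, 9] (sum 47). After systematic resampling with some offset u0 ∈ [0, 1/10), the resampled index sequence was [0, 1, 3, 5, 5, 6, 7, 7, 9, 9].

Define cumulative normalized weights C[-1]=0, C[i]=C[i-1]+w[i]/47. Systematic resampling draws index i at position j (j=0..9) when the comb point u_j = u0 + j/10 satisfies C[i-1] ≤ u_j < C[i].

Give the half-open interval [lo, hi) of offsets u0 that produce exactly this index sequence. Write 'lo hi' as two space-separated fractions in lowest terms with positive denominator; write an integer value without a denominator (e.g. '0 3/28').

9/470 11/235

C = [5/47, 9/47, 10/47, 12/47, 15/47, 21/47, 28/47, 37/47, 38/47, 1]
j=0 picked index 0: u0 ∈ [0, 5/47)
j=1 picked index 1: u0 ∈ [3/470, 43/470)
j=2 picked index 3: u0 ∈ [3/235, 13/235)
j=3 picked index 5: u0 ∈ [9/470, 69/470)
j=4 picked index 5: u0 ∈ [-19/235, 11/235)
j=5 picked index 6: u0 ∈ [-5/94, 9/94)
j=6 picked index 7: u0 ∈ [-1/235, 44/235)
j=7 picked index 7: u0 ∈ [-49/470, 41/470)
j=8 picked index 9: u0 ∈ [2/235, 1/5)
j=9 picked index 9: u0 ∈ [-43/470, 1/10)
intersection: [9/470, 11/235)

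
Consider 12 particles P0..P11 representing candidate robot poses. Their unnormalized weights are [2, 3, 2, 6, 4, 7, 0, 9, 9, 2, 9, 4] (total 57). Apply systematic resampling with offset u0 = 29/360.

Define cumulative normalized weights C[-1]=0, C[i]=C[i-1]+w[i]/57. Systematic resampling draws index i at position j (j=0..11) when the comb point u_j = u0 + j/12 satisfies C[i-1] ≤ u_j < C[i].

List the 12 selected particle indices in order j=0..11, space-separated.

C = [2/57, 5/57, 7/57, 13/57, 17/57, 8/19, 8/19, 11/19, 14/19, 44/57, 53/57, 1]
j=0: u_0=29/360 ∈ [2/57, 5/57) → index 1
j=1: u_1=59/360 ∈ [7/57, 13/57) → index 3
j=2: u_2=89/360 ∈ [13/57, 17/57) → index 4
j=3: u_3=119/360 ∈ [17/57, 8/19) → index 5
j=4: u_4=149/360 ∈ [17/57, 8/19) → index 5
j=5: u_5=179/360 ∈ [8/19, 11/19) → index 7
j=6: u_6=209/360 ∈ [11/19, 14/19) → index 8
j=7: u_7=239/360 ∈ [11/19, 14/19) → index 8
j=8: u_8=269/360 ∈ [14/19, 44/57) → index 9
j=9: u_9=299/360 ∈ [44/57, 53/57) → index 10
j=10: u_10=329/360 ∈ [44/57, 53/57) → index 10
j=11: u_11=359/360 ∈ [53/57, 1) → index 11

1 3 4 5 5 7 8 8 9 10 10 11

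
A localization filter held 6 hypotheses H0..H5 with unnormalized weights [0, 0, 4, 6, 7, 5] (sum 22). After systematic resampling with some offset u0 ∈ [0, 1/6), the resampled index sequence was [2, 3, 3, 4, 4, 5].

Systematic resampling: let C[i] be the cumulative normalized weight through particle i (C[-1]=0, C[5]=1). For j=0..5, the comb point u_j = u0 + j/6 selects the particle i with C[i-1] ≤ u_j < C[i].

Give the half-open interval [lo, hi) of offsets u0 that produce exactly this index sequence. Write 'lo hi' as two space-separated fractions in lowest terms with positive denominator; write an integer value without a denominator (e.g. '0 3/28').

1/66 7/66

C = [0, 0, 2/11, 5/11, 17/22, 1]
j=0 picked index 2: u0 ∈ [0, 2/11)
j=1 picked index 3: u0 ∈ [1/66, 19/66)
j=2 picked index 3: u0 ∈ [-5/33, 4/33)
j=3 picked index 4: u0 ∈ [-1/22, 3/11)
j=4 picked index 4: u0 ∈ [-7/33, 7/66)
j=5 picked index 5: u0 ∈ [-2/33, 1/6)
intersection: [1/66, 7/66)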